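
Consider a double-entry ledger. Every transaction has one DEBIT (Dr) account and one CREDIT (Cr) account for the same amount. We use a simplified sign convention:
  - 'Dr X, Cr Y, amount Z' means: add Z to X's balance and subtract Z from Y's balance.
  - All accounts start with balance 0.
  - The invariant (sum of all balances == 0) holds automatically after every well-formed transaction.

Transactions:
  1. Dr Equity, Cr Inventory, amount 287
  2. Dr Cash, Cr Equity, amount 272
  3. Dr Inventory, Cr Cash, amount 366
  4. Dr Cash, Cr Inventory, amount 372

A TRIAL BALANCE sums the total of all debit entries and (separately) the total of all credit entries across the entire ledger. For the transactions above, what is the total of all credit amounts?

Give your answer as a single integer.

Answer: 1297

Derivation:
Txn 1: credit+=287
Txn 2: credit+=272
Txn 3: credit+=366
Txn 4: credit+=372
Total credits = 1297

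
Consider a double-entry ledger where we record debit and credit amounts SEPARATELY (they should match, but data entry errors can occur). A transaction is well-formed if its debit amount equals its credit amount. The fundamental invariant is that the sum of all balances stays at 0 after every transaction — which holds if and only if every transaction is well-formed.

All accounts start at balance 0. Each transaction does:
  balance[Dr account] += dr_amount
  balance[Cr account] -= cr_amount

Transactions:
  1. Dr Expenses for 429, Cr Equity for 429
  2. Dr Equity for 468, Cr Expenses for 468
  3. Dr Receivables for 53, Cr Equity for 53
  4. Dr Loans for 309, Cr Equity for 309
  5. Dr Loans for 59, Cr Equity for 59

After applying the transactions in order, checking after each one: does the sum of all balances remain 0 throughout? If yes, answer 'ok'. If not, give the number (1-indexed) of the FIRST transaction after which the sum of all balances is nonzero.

After txn 1: dr=429 cr=429 sum_balances=0
After txn 2: dr=468 cr=468 sum_balances=0
After txn 3: dr=53 cr=53 sum_balances=0
After txn 4: dr=309 cr=309 sum_balances=0
After txn 5: dr=59 cr=59 sum_balances=0

Answer: ok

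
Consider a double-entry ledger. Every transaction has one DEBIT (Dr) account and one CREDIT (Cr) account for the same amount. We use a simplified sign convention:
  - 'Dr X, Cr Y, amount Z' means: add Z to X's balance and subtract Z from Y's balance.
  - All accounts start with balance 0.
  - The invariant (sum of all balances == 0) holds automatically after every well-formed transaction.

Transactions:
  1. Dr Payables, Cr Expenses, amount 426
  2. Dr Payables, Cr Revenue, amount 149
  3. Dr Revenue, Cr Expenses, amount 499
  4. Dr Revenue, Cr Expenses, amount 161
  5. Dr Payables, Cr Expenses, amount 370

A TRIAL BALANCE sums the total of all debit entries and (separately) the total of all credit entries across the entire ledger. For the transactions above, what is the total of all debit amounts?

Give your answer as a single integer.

Txn 1: debit+=426
Txn 2: debit+=149
Txn 3: debit+=499
Txn 4: debit+=161
Txn 5: debit+=370
Total debits = 1605

Answer: 1605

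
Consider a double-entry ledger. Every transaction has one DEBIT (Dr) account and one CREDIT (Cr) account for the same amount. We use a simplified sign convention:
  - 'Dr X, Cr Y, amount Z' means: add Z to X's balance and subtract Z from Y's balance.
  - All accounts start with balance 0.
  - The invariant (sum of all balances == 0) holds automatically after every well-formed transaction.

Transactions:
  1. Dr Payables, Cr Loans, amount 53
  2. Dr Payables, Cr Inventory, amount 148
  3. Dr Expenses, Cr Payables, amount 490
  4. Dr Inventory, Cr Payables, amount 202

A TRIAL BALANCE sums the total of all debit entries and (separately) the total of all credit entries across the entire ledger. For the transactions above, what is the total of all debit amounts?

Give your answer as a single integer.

Answer: 893

Derivation:
Txn 1: debit+=53
Txn 2: debit+=148
Txn 3: debit+=490
Txn 4: debit+=202
Total debits = 893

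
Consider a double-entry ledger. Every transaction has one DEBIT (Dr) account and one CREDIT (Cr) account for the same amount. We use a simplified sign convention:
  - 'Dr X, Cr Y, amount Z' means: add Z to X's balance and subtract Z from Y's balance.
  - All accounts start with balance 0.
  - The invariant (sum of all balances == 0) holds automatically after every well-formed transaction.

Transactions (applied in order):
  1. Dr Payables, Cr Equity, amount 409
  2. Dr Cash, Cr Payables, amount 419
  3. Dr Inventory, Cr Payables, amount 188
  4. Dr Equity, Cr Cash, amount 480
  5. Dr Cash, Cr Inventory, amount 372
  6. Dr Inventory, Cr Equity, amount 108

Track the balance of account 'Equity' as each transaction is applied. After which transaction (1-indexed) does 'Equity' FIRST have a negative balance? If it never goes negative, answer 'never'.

After txn 1: Equity=-409

Answer: 1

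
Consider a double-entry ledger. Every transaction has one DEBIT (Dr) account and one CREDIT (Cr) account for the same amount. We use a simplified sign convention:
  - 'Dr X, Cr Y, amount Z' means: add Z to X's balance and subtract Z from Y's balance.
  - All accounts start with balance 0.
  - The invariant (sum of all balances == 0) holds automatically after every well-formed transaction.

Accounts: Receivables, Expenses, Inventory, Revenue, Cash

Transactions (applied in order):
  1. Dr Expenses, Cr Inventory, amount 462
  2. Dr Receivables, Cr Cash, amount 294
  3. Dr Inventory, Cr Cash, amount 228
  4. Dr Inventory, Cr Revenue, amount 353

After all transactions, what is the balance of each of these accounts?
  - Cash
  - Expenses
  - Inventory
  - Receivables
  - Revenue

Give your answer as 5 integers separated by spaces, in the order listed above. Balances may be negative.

Answer: -522 462 119 294 -353

Derivation:
After txn 1 (Dr Expenses, Cr Inventory, amount 462): Expenses=462 Inventory=-462
After txn 2 (Dr Receivables, Cr Cash, amount 294): Cash=-294 Expenses=462 Inventory=-462 Receivables=294
After txn 3 (Dr Inventory, Cr Cash, amount 228): Cash=-522 Expenses=462 Inventory=-234 Receivables=294
After txn 4 (Dr Inventory, Cr Revenue, amount 353): Cash=-522 Expenses=462 Inventory=119 Receivables=294 Revenue=-353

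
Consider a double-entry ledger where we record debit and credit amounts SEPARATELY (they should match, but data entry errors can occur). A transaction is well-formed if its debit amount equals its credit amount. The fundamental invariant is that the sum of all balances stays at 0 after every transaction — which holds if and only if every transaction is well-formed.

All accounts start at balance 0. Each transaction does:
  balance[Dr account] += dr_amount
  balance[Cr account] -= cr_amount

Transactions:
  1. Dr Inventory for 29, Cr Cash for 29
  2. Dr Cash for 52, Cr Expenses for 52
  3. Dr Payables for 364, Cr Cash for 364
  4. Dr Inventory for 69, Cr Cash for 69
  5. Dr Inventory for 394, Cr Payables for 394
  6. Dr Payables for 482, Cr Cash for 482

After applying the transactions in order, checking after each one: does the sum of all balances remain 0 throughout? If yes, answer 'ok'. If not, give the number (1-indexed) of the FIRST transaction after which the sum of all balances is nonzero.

After txn 1: dr=29 cr=29 sum_balances=0
After txn 2: dr=52 cr=52 sum_balances=0
After txn 3: dr=364 cr=364 sum_balances=0
After txn 4: dr=69 cr=69 sum_balances=0
After txn 5: dr=394 cr=394 sum_balances=0
After txn 6: dr=482 cr=482 sum_balances=0

Answer: ok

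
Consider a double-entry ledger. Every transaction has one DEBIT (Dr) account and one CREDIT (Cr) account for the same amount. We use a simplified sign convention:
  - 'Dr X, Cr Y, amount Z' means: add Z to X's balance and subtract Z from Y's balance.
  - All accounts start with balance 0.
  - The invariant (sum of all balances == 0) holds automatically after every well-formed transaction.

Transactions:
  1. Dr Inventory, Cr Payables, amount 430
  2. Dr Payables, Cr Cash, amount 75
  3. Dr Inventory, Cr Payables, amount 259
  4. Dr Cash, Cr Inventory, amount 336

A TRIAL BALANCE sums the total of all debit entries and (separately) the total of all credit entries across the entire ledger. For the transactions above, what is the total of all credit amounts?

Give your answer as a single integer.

Answer: 1100

Derivation:
Txn 1: credit+=430
Txn 2: credit+=75
Txn 3: credit+=259
Txn 4: credit+=336
Total credits = 1100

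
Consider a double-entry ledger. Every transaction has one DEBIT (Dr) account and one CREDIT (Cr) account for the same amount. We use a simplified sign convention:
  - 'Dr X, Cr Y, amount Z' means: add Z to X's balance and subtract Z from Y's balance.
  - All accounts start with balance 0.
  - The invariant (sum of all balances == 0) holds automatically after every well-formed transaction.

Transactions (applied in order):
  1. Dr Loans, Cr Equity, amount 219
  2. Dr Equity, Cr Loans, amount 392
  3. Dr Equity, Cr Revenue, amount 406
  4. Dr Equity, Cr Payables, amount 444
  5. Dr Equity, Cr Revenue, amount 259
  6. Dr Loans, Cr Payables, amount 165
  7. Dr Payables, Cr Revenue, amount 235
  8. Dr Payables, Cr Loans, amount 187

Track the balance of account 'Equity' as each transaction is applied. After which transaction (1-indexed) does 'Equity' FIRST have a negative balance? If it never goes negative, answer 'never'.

Answer: 1

Derivation:
After txn 1: Equity=-219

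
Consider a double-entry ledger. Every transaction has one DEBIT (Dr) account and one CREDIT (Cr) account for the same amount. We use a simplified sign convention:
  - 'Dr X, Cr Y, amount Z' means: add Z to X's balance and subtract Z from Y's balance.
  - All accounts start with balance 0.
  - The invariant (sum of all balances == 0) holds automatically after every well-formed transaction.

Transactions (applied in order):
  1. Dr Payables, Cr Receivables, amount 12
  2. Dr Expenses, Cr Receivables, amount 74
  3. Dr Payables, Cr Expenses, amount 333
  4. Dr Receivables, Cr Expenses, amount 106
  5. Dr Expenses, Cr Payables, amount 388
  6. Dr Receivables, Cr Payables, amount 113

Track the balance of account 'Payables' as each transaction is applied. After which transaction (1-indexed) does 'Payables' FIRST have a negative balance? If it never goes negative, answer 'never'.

Answer: 5

Derivation:
After txn 1: Payables=12
After txn 2: Payables=12
After txn 3: Payables=345
After txn 4: Payables=345
After txn 5: Payables=-43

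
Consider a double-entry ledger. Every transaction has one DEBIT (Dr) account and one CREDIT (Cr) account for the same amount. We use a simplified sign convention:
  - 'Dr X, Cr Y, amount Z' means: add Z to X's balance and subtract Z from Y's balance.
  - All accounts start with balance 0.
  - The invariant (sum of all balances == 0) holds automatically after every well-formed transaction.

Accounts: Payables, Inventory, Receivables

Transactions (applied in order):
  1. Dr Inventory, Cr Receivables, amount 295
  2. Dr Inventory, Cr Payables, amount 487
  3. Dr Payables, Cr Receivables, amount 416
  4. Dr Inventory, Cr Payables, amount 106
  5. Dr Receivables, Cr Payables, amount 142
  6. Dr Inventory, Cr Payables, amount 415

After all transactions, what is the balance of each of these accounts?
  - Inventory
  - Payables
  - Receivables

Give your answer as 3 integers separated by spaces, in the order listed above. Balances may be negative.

Answer: 1303 -734 -569

Derivation:
After txn 1 (Dr Inventory, Cr Receivables, amount 295): Inventory=295 Receivables=-295
After txn 2 (Dr Inventory, Cr Payables, amount 487): Inventory=782 Payables=-487 Receivables=-295
After txn 3 (Dr Payables, Cr Receivables, amount 416): Inventory=782 Payables=-71 Receivables=-711
After txn 4 (Dr Inventory, Cr Payables, amount 106): Inventory=888 Payables=-177 Receivables=-711
After txn 5 (Dr Receivables, Cr Payables, amount 142): Inventory=888 Payables=-319 Receivables=-569
After txn 6 (Dr Inventory, Cr Payables, amount 415): Inventory=1303 Payables=-734 Receivables=-569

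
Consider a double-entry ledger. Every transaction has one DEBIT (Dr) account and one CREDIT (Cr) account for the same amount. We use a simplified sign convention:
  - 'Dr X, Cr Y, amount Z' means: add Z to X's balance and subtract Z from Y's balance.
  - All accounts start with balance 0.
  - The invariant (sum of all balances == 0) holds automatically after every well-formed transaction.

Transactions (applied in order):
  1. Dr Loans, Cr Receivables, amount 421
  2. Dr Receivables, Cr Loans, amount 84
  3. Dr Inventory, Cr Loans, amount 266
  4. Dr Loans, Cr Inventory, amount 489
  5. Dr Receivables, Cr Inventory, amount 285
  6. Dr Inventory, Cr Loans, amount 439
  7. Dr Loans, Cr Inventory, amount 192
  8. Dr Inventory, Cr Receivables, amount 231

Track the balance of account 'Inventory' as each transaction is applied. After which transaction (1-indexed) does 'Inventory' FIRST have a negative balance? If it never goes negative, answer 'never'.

After txn 1: Inventory=0
After txn 2: Inventory=0
After txn 3: Inventory=266
After txn 4: Inventory=-223

Answer: 4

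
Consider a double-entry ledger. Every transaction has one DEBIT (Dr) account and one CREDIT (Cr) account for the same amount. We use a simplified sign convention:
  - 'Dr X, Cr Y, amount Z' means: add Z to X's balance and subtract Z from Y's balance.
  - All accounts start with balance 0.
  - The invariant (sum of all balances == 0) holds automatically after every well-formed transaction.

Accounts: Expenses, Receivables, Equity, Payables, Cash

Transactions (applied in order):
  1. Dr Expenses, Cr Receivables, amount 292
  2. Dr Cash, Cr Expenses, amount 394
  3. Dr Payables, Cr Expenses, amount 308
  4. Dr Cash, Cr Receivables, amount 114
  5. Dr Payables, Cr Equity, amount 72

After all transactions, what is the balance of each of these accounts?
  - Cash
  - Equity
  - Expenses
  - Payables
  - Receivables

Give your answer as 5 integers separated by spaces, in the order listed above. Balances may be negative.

After txn 1 (Dr Expenses, Cr Receivables, amount 292): Expenses=292 Receivables=-292
After txn 2 (Dr Cash, Cr Expenses, amount 394): Cash=394 Expenses=-102 Receivables=-292
After txn 3 (Dr Payables, Cr Expenses, amount 308): Cash=394 Expenses=-410 Payables=308 Receivables=-292
After txn 4 (Dr Cash, Cr Receivables, amount 114): Cash=508 Expenses=-410 Payables=308 Receivables=-406
After txn 5 (Dr Payables, Cr Equity, amount 72): Cash=508 Equity=-72 Expenses=-410 Payables=380 Receivables=-406

Answer: 508 -72 -410 380 -406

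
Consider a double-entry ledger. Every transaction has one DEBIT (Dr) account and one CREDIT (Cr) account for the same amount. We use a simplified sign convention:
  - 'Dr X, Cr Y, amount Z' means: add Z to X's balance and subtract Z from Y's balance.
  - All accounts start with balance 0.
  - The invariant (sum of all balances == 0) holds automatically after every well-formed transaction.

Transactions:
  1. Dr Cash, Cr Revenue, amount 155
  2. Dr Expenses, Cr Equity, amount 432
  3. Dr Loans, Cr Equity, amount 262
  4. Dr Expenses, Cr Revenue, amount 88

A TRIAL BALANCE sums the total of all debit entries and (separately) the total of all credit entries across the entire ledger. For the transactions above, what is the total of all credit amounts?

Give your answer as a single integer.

Answer: 937

Derivation:
Txn 1: credit+=155
Txn 2: credit+=432
Txn 3: credit+=262
Txn 4: credit+=88
Total credits = 937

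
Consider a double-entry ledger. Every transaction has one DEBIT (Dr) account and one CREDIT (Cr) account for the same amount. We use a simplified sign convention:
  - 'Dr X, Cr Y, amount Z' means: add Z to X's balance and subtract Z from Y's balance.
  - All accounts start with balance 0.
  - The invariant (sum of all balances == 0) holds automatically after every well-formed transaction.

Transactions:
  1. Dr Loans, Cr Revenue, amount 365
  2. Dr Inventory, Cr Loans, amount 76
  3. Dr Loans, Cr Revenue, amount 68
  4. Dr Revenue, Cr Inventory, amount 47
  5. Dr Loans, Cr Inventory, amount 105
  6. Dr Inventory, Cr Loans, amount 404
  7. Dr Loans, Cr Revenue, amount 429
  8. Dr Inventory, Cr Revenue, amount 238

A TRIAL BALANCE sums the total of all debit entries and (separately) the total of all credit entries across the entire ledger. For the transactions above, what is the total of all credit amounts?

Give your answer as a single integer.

Answer: 1732

Derivation:
Txn 1: credit+=365
Txn 2: credit+=76
Txn 3: credit+=68
Txn 4: credit+=47
Txn 5: credit+=105
Txn 6: credit+=404
Txn 7: credit+=429
Txn 8: credit+=238
Total credits = 1732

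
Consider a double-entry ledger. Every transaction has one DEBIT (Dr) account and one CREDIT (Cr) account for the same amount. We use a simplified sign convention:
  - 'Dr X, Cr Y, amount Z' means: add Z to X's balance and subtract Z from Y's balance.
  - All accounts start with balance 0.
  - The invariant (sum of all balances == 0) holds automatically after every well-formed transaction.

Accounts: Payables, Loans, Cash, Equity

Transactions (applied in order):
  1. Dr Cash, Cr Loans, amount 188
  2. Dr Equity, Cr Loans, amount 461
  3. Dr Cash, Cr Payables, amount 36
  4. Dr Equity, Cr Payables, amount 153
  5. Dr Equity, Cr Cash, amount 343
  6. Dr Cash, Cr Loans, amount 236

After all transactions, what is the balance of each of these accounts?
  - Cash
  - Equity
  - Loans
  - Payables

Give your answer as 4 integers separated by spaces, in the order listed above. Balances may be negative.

Answer: 117 957 -885 -189

Derivation:
After txn 1 (Dr Cash, Cr Loans, amount 188): Cash=188 Loans=-188
After txn 2 (Dr Equity, Cr Loans, amount 461): Cash=188 Equity=461 Loans=-649
After txn 3 (Dr Cash, Cr Payables, amount 36): Cash=224 Equity=461 Loans=-649 Payables=-36
After txn 4 (Dr Equity, Cr Payables, amount 153): Cash=224 Equity=614 Loans=-649 Payables=-189
After txn 5 (Dr Equity, Cr Cash, amount 343): Cash=-119 Equity=957 Loans=-649 Payables=-189
After txn 6 (Dr Cash, Cr Loans, amount 236): Cash=117 Equity=957 Loans=-885 Payables=-189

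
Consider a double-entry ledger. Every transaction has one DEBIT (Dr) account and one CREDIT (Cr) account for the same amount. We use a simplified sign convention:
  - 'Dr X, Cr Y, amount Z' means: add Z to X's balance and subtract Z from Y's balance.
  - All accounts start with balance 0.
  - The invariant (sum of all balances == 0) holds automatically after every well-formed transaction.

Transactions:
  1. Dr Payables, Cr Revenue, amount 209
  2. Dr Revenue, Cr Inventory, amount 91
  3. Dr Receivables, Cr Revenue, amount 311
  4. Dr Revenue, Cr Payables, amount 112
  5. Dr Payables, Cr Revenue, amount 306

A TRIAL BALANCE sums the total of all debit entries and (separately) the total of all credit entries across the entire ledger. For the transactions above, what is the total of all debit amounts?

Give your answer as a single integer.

Answer: 1029

Derivation:
Txn 1: debit+=209
Txn 2: debit+=91
Txn 3: debit+=311
Txn 4: debit+=112
Txn 5: debit+=306
Total debits = 1029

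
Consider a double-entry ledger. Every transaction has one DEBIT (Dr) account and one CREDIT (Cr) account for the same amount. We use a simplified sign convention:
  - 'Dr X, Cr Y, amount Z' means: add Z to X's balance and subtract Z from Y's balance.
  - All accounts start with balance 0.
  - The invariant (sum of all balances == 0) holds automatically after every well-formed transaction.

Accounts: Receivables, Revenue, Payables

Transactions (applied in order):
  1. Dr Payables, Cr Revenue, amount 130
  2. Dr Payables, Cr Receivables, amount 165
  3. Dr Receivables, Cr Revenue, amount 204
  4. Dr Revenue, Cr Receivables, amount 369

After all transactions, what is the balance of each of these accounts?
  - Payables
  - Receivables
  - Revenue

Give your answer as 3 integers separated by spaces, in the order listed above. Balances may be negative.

After txn 1 (Dr Payables, Cr Revenue, amount 130): Payables=130 Revenue=-130
After txn 2 (Dr Payables, Cr Receivables, amount 165): Payables=295 Receivables=-165 Revenue=-130
After txn 3 (Dr Receivables, Cr Revenue, amount 204): Payables=295 Receivables=39 Revenue=-334
After txn 4 (Dr Revenue, Cr Receivables, amount 369): Payables=295 Receivables=-330 Revenue=35

Answer: 295 -330 35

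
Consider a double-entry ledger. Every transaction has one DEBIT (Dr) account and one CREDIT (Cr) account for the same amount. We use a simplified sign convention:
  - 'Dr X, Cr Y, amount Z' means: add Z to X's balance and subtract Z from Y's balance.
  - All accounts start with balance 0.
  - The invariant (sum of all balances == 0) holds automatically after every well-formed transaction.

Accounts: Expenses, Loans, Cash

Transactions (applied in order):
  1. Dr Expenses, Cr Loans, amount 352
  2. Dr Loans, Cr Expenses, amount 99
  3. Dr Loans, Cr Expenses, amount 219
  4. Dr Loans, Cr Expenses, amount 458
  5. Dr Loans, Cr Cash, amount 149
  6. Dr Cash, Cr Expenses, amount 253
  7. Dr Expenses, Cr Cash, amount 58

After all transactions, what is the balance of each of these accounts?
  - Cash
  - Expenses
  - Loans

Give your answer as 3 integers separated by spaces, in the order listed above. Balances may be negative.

Answer: 46 -619 573

Derivation:
After txn 1 (Dr Expenses, Cr Loans, amount 352): Expenses=352 Loans=-352
After txn 2 (Dr Loans, Cr Expenses, amount 99): Expenses=253 Loans=-253
After txn 3 (Dr Loans, Cr Expenses, amount 219): Expenses=34 Loans=-34
After txn 4 (Dr Loans, Cr Expenses, amount 458): Expenses=-424 Loans=424
After txn 5 (Dr Loans, Cr Cash, amount 149): Cash=-149 Expenses=-424 Loans=573
After txn 6 (Dr Cash, Cr Expenses, amount 253): Cash=104 Expenses=-677 Loans=573
After txn 7 (Dr Expenses, Cr Cash, amount 58): Cash=46 Expenses=-619 Loans=573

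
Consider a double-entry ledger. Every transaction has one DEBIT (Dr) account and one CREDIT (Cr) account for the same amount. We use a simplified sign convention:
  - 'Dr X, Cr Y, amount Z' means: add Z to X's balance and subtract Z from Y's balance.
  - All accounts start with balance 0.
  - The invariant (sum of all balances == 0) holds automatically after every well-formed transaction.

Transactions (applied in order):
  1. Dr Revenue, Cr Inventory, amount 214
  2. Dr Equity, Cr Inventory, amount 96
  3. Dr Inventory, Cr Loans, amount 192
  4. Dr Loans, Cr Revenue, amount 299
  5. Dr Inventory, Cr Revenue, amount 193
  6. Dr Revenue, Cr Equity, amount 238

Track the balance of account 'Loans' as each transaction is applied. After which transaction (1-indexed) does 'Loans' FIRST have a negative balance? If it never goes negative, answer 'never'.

Answer: 3

Derivation:
After txn 1: Loans=0
After txn 2: Loans=0
After txn 3: Loans=-192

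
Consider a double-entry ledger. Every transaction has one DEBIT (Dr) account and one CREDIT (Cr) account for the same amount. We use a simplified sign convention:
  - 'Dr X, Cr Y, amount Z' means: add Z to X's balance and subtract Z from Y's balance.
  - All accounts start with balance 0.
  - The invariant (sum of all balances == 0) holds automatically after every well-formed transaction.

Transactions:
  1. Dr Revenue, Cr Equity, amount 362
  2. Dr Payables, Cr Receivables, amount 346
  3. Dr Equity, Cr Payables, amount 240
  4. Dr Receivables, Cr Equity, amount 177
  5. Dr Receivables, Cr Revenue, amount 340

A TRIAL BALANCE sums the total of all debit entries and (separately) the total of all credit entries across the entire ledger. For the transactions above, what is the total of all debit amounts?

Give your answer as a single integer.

Txn 1: debit+=362
Txn 2: debit+=346
Txn 3: debit+=240
Txn 4: debit+=177
Txn 5: debit+=340
Total debits = 1465

Answer: 1465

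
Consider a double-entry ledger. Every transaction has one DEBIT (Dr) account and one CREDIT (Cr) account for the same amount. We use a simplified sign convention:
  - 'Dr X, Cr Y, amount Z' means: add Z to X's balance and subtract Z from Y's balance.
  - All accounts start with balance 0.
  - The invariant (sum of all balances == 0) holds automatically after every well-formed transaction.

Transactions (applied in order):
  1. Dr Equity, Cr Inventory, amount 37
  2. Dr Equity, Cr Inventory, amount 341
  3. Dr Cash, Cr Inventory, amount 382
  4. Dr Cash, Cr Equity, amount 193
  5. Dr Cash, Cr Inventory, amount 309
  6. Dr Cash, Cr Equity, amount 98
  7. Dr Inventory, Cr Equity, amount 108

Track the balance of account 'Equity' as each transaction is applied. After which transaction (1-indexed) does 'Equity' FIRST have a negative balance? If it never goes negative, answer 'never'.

Answer: 7

Derivation:
After txn 1: Equity=37
After txn 2: Equity=378
After txn 3: Equity=378
After txn 4: Equity=185
After txn 5: Equity=185
After txn 6: Equity=87
After txn 7: Equity=-21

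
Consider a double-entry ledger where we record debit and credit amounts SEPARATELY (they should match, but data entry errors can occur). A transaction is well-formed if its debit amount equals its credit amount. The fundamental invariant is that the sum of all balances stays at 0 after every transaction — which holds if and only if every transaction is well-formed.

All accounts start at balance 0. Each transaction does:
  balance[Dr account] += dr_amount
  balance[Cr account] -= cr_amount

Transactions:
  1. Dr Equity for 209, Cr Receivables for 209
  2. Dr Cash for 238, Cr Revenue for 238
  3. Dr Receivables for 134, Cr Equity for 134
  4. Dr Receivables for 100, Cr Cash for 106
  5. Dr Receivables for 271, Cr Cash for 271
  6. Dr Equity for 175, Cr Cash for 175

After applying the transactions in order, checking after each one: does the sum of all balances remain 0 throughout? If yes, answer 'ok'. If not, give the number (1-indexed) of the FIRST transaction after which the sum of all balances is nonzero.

After txn 1: dr=209 cr=209 sum_balances=0
After txn 2: dr=238 cr=238 sum_balances=0
After txn 3: dr=134 cr=134 sum_balances=0
After txn 4: dr=100 cr=106 sum_balances=-6
After txn 5: dr=271 cr=271 sum_balances=-6
After txn 6: dr=175 cr=175 sum_balances=-6

Answer: 4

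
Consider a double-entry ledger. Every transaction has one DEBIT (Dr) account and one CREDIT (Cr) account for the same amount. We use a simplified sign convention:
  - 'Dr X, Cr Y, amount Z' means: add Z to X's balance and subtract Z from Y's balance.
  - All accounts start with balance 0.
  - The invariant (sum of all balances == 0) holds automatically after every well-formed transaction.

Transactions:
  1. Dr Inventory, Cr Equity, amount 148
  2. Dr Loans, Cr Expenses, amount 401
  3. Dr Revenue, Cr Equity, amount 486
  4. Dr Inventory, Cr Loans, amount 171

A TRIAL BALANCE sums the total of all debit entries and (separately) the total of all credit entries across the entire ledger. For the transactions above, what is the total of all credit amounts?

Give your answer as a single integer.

Txn 1: credit+=148
Txn 2: credit+=401
Txn 3: credit+=486
Txn 4: credit+=171
Total credits = 1206

Answer: 1206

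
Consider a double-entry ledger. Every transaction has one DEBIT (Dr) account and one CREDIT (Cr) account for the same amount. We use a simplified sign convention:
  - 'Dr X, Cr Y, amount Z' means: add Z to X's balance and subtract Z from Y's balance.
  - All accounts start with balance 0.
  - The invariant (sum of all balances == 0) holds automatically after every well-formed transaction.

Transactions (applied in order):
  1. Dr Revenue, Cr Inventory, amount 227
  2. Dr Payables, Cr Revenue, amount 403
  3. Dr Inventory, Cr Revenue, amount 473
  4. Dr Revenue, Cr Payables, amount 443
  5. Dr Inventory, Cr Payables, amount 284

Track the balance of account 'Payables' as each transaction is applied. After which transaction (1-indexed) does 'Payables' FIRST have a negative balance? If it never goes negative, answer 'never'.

After txn 1: Payables=0
After txn 2: Payables=403
After txn 3: Payables=403
After txn 4: Payables=-40

Answer: 4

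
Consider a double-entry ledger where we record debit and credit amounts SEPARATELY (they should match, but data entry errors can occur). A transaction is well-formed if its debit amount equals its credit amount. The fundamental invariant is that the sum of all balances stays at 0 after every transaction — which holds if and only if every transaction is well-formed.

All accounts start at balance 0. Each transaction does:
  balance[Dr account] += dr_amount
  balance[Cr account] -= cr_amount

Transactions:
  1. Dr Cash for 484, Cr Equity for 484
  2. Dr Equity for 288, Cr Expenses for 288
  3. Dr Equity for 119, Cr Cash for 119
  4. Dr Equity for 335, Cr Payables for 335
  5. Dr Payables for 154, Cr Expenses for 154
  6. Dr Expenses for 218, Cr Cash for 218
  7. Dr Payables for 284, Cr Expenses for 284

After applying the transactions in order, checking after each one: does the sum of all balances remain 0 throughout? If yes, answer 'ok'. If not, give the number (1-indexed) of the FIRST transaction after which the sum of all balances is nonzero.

Answer: ok

Derivation:
After txn 1: dr=484 cr=484 sum_balances=0
After txn 2: dr=288 cr=288 sum_balances=0
After txn 3: dr=119 cr=119 sum_balances=0
After txn 4: dr=335 cr=335 sum_balances=0
After txn 5: dr=154 cr=154 sum_balances=0
After txn 6: dr=218 cr=218 sum_balances=0
After txn 7: dr=284 cr=284 sum_balances=0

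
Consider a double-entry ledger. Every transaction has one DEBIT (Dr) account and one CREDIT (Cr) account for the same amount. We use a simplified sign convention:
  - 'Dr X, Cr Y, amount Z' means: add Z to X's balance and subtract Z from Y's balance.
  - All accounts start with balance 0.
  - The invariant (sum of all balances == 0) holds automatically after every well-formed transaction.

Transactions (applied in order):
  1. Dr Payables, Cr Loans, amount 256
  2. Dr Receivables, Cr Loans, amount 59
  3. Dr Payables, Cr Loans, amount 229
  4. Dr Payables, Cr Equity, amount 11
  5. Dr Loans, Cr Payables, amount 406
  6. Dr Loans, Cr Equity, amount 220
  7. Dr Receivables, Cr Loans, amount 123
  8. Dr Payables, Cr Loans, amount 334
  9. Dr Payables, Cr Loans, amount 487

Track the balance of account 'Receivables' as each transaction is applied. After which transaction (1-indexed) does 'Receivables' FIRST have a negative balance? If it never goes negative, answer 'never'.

After txn 1: Receivables=0
After txn 2: Receivables=59
After txn 3: Receivables=59
After txn 4: Receivables=59
After txn 5: Receivables=59
After txn 6: Receivables=59
After txn 7: Receivables=182
After txn 8: Receivables=182
After txn 9: Receivables=182

Answer: never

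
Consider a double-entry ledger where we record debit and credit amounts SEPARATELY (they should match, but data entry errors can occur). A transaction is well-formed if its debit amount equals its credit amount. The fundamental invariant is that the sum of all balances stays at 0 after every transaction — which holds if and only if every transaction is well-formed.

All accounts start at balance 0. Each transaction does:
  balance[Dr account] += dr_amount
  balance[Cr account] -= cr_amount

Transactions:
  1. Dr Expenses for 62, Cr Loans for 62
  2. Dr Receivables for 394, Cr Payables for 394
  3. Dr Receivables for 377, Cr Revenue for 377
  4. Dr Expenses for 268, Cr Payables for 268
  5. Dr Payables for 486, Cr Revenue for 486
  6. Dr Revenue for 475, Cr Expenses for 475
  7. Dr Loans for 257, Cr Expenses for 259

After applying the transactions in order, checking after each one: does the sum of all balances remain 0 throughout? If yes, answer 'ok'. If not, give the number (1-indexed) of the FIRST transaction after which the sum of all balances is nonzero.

After txn 1: dr=62 cr=62 sum_balances=0
After txn 2: dr=394 cr=394 sum_balances=0
After txn 3: dr=377 cr=377 sum_balances=0
After txn 4: dr=268 cr=268 sum_balances=0
After txn 5: dr=486 cr=486 sum_balances=0
After txn 6: dr=475 cr=475 sum_balances=0
After txn 7: dr=257 cr=259 sum_balances=-2

Answer: 7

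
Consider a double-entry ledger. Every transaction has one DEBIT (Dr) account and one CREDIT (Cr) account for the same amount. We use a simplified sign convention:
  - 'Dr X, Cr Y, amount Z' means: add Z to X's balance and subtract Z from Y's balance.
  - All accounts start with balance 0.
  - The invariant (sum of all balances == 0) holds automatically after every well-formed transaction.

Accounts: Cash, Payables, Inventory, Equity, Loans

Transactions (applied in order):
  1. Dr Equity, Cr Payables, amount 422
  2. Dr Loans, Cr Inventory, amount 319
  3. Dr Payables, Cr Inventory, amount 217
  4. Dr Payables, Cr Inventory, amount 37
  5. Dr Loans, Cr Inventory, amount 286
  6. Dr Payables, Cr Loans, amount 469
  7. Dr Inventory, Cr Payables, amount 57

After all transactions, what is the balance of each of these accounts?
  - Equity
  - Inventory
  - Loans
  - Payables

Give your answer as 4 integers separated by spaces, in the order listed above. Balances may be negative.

Answer: 422 -802 136 244

Derivation:
After txn 1 (Dr Equity, Cr Payables, amount 422): Equity=422 Payables=-422
After txn 2 (Dr Loans, Cr Inventory, amount 319): Equity=422 Inventory=-319 Loans=319 Payables=-422
After txn 3 (Dr Payables, Cr Inventory, amount 217): Equity=422 Inventory=-536 Loans=319 Payables=-205
After txn 4 (Dr Payables, Cr Inventory, amount 37): Equity=422 Inventory=-573 Loans=319 Payables=-168
After txn 5 (Dr Loans, Cr Inventory, amount 286): Equity=422 Inventory=-859 Loans=605 Payables=-168
After txn 6 (Dr Payables, Cr Loans, amount 469): Equity=422 Inventory=-859 Loans=136 Payables=301
After txn 7 (Dr Inventory, Cr Payables, amount 57): Equity=422 Inventory=-802 Loans=136 Payables=244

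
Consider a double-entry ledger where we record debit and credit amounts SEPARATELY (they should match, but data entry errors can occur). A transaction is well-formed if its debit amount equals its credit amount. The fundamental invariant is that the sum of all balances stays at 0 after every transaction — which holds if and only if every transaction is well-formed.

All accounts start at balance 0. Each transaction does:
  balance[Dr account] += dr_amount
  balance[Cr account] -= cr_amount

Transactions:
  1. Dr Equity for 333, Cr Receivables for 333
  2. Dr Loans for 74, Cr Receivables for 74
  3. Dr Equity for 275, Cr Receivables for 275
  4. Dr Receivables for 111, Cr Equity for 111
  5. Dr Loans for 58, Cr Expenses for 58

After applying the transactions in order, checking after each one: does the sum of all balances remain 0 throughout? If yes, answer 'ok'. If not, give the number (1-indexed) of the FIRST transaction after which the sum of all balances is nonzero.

Answer: ok

Derivation:
After txn 1: dr=333 cr=333 sum_balances=0
After txn 2: dr=74 cr=74 sum_balances=0
After txn 3: dr=275 cr=275 sum_balances=0
After txn 4: dr=111 cr=111 sum_balances=0
After txn 5: dr=58 cr=58 sum_balances=0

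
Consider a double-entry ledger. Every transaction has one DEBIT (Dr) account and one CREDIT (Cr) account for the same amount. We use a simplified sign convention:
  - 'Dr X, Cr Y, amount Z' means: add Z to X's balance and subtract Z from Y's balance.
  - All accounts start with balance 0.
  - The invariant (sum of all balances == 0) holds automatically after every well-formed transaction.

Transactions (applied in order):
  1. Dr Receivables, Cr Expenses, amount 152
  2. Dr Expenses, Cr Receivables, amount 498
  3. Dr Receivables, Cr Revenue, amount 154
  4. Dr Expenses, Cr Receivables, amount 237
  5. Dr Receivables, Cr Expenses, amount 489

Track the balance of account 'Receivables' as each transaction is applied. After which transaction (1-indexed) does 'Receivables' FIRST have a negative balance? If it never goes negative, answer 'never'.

Answer: 2

Derivation:
After txn 1: Receivables=152
After txn 2: Receivables=-346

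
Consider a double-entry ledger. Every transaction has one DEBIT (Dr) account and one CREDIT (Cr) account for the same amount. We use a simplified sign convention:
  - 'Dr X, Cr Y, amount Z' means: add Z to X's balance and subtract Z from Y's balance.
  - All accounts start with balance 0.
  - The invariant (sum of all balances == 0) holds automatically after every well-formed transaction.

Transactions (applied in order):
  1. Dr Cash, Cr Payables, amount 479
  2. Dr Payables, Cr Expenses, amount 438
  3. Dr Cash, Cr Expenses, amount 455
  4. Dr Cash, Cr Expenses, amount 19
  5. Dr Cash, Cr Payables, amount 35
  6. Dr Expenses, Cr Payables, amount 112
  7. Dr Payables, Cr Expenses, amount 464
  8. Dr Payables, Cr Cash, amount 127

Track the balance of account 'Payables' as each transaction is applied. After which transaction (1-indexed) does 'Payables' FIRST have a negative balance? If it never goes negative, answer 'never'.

Answer: 1

Derivation:
After txn 1: Payables=-479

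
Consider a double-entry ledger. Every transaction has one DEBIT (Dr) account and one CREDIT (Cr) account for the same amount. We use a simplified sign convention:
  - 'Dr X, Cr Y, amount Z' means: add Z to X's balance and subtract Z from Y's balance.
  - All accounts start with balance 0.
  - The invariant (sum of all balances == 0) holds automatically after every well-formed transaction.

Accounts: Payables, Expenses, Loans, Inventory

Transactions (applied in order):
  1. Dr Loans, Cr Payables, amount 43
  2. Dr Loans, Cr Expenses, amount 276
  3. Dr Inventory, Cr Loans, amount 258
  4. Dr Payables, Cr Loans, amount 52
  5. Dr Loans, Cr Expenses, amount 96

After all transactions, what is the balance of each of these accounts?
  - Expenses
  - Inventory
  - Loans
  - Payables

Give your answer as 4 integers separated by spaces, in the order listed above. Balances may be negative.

After txn 1 (Dr Loans, Cr Payables, amount 43): Loans=43 Payables=-43
After txn 2 (Dr Loans, Cr Expenses, amount 276): Expenses=-276 Loans=319 Payables=-43
After txn 3 (Dr Inventory, Cr Loans, amount 258): Expenses=-276 Inventory=258 Loans=61 Payables=-43
After txn 4 (Dr Payables, Cr Loans, amount 52): Expenses=-276 Inventory=258 Loans=9 Payables=9
After txn 5 (Dr Loans, Cr Expenses, amount 96): Expenses=-372 Inventory=258 Loans=105 Payables=9

Answer: -372 258 105 9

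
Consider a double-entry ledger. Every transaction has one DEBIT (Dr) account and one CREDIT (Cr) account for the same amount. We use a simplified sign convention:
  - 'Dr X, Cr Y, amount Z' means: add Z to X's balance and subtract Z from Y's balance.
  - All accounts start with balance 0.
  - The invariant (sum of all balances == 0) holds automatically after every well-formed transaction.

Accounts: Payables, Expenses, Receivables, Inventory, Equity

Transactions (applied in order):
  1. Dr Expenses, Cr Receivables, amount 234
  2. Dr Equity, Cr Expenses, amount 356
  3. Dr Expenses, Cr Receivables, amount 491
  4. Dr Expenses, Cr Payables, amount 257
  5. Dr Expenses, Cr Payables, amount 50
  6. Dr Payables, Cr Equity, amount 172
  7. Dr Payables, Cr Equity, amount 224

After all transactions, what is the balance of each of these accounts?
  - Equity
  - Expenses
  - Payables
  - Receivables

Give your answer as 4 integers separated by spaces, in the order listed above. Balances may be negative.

After txn 1 (Dr Expenses, Cr Receivables, amount 234): Expenses=234 Receivables=-234
After txn 2 (Dr Equity, Cr Expenses, amount 356): Equity=356 Expenses=-122 Receivables=-234
After txn 3 (Dr Expenses, Cr Receivables, amount 491): Equity=356 Expenses=369 Receivables=-725
After txn 4 (Dr Expenses, Cr Payables, amount 257): Equity=356 Expenses=626 Payables=-257 Receivables=-725
After txn 5 (Dr Expenses, Cr Payables, amount 50): Equity=356 Expenses=676 Payables=-307 Receivables=-725
After txn 6 (Dr Payables, Cr Equity, amount 172): Equity=184 Expenses=676 Payables=-135 Receivables=-725
After txn 7 (Dr Payables, Cr Equity, amount 224): Equity=-40 Expenses=676 Payables=89 Receivables=-725

Answer: -40 676 89 -725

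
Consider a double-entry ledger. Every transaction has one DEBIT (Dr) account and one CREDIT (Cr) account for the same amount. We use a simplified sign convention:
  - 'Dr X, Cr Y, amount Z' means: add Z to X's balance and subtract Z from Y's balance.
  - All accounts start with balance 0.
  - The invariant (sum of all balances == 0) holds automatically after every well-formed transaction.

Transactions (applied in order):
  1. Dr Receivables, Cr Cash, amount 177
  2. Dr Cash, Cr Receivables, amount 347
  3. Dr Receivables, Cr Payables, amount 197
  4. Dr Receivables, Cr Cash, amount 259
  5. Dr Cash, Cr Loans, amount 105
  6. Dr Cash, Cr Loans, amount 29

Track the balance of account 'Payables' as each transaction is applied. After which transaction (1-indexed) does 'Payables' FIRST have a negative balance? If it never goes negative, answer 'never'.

Answer: 3

Derivation:
After txn 1: Payables=0
After txn 2: Payables=0
After txn 3: Payables=-197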